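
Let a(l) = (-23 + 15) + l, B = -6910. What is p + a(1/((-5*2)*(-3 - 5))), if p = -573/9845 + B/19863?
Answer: -26262015017/3128819760 ≈ -8.3936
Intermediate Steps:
p = -79410449/195551235 (p = -573/9845 - 6910/19863 = -79410449/195551235 ≈ -0.40609)
a(l) = -8 + l
p + a(1/((-5*2)*(-3 - 5))) = -79410449/195551235 + (-8 + 1/((-5*2)*(-3 - 5))) = -79410449/195551235 + (-8 + 1/(-10*(-8))) = -79410449/195551235 + (-8 + 1/80) = -79410449/195551235 - 639/80 = -26262015017/3128819760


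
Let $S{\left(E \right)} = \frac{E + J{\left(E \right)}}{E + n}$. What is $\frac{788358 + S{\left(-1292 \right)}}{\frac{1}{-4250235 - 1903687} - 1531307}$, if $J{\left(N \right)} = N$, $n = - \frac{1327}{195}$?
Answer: $- \frac{409575446859781884}{795557558908713895} \approx -0.51483$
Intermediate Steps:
$n = - \frac{1327}{195}$ ($n = \left(-1327\right) \frac{1}{195} = - \frac{1327}{195} \approx -6.8051$)
$S{\left(E \right)} = \frac{2 E}{- \frac{1327}{195} + E}$ ($S{\left(E \right)} = \frac{E + E}{E - \frac{1327}{195}} = \frac{2 E}{- \frac{1327}{195} + E}$)
$\frac{788358 + S{\left(-1292 \right)}}{\frac{1}{-4250235 - 1903687} - 1531307} = \frac{788358 + 390 \left(-1292\right) \frac{1}{-1327 + 195 \left(-1292\right)}}{\frac{1}{-4250235 - 1903687} - 1531307} = \frac{788358 + 390 \left(-1292\right) \frac{1}{-1327 - 251940}}{\frac{1}{-6153922} - 1531307} = \frac{788358 + 390 \left(-1292\right) \frac{1}{-253267}}{- \frac{1}{6153922} - 1531307} = \frac{788358 + 390 \left(-1292\right) \left(- \frac{1}{253267}\right)}{- \frac{9423543836055}{6153922}} = \left(788358 + \frac{503880}{253267}\right) \left(- \frac{6153922}{9423543836055}\right) = \frac{199665569466}{253267} \left(- \frac{6153922}{9423543836055}\right) = - \frac{409575446859781884}{795557558908713895}$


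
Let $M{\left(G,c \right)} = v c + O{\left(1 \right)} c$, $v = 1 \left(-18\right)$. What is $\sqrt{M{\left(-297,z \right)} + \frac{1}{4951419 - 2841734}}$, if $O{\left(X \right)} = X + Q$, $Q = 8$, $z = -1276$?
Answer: $\frac{\sqrt{51112651860409585}}{2109685} \approx 107.16$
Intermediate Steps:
$O{\left(X \right)} = 8 + X$ ($O{\left(X \right)} = X + 8 = 8 + X$)
$v = -18$
$M{\left(G,c \right)} = - 9 c$ ($M{\left(G,c \right)} = - 18 c + \left(8 + 1\right) c = - 18 c + 9 c = - 9 c$)
$\sqrt{M{\left(-297,z \right)} + \frac{1}{4951419 - 2841734}} = \sqrt{\left(-9\right) \left(-1276\right) + \frac{1}{4951419 - 2841734}} = \sqrt{11484 + \frac{1}{2109685}} = \sqrt{\frac{24227622541}{2109685}} = \frac{\sqrt{51112651860409585}}{2109685}$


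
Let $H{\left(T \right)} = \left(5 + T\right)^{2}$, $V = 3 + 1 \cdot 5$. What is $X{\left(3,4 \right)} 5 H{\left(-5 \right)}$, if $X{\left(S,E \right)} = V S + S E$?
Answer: $0$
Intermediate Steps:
$V = 8$ ($V = 3 + 5 = 8$)
$X{\left(S,E \right)} = 8 S + E S$ ($X{\left(S,E \right)} = 8 S + S E = 8 S + E S$)
$X{\left(3,4 \right)} 5 H{\left(-5 \right)} = 3 \left(8 + 4\right) 5 \left(5 - 5\right)^{2} = 3 \cdot 12 \cdot 5 \cdot 0^{2} = 36 \cdot 5 \cdot 0 = 180 \cdot 0 = 0$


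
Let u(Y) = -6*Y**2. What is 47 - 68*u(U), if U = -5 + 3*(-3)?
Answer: 80015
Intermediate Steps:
U = -14 (U = -5 - 9 = -14)
47 - 68*u(U) = 47 - (-408)*(-14)**2 = 47 - (-408)*196 = 47 - 68*(-1176) = 47 + 79968 = 80015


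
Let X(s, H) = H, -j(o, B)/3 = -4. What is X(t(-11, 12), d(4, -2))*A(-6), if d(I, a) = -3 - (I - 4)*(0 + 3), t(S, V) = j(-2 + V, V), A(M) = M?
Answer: 18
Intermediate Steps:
j(o, B) = 12 (j(o, B) = -3*(-4) = 12)
t(S, V) = 12
d(I, a) = 9 - 3*I (d(I, a) = -3 - (-4 + I)*3 = -3 - (-12 + 3*I) = -3 + (12 - 3*I) = 9 - 3*I)
X(t(-11, 12), d(4, -2))*A(-6) = (9 - 3*4)*(-6) = (9 - 12)*(-6) = -3*(-6) = 18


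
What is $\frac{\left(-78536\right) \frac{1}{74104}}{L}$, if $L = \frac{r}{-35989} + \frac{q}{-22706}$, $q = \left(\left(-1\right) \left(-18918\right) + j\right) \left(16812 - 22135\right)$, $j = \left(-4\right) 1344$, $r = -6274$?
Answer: $- \frac{4011060459589}{12015852021227417} \approx -0.00033381$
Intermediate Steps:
$j = -5376$
$q = -72084066$ ($q = \left(\left(-1\right) \left(-18918\right) - 5376\right) \left(16812 - 22135\right) = \left(18918 - 5376\right) \left(-5323\right) = 13542 \left(-5323\right) = -72084066$)
$L = \frac{1297187954359}{408583117}$ ($L = - \frac{6274}{-35989} - \frac{72084066}{-22706} = \left(-6274\right) \left(- \frac{1}{35989}\right) - - \frac{36042033}{11353} = \frac{6274}{35989} + \frac{36042033}{11353} = \frac{1297187954359}{408583117} \approx 3174.8$)
$\frac{\left(-78536\right) \frac{1}{74104}}{L} = \frac{\left(-78536\right) \frac{1}{74104}}{\frac{1297187954359}{408583117}} = \left(-78536\right) \frac{1}{74104} \cdot \frac{408583117}{1297187954359} = \left(- \frac{9817}{9263}\right) \frac{408583117}{1297187954359} = - \frac{4011060459589}{12015852021227417}$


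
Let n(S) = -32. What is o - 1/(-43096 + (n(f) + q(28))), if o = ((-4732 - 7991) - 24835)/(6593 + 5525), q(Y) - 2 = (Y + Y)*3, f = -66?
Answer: -806702223/260282522 ≈ -3.0993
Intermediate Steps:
q(Y) = 2 + 6*Y (q(Y) = 2 + (Y + Y)*3 = 2 + (2*Y)*3 = 2 + 6*Y)
o = -18779/6059 (o = (-12723 - 24835)/12118 = -37558*1/12118 = -18779/6059 ≈ -3.0994)
o - 1/(-43096 + (n(f) + q(28))) = -18779/6059 - 1/(-43096 + (-32 + (2 + 6*28))) = -18779/6059 - 1/(-43096 + (-32 + (2 + 168))) = -18779/6059 - 1/(-43096 + (-32 + 170)) = -18779/6059 - 1/(-43096 + 138) = -18779/6059 - 1/(-42958) = -18779/6059 - 1*(-1/42958) = -18779/6059 + 1/42958 = -806702223/260282522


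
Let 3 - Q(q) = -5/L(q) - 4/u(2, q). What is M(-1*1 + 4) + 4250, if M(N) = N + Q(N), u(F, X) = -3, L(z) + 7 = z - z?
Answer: 89333/21 ≈ 4254.0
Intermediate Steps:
L(z) = -7 (L(z) = -7 + (z - z) = -7 + 0 = -7)
Q(q) = 20/21 (Q(q) = 3 - (-5/(-7) - 4/(-3)) = 3 - (-5*(-⅐) - 4*(-⅓)) = 3 - (5/7 + 4/3) = 3 - 1*43/21 = 3 - 43/21 = 20/21)
M(N) = 20/21 + N (M(N) = N + 20/21 = 20/21 + N)
M(-1*1 + 4) + 4250 = (20/21 + (-1*1 + 4)) + 4250 = (20/21 + (-1 + 4)) + 4250 = (20/21 + 3) + 4250 = 83/21 + 4250 = 89333/21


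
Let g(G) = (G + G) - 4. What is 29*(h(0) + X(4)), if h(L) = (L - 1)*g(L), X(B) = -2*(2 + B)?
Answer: -232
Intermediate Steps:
X(B) = -4 - 2*B
g(G) = -4 + 2*G (g(G) = 2*G - 4 = -4 + 2*G)
h(L) = (-1 + L)*(-4 + 2*L) (h(L) = (L - 1)*(-4 + 2*L) = (-1 + L)*(-4 + 2*L))
29*(h(0) + X(4)) = 29*(2*(-1 + 0)*(-2 + 0) + (-4 - 2*4)) = 29*(2*(-1)*(-2) + (-4 - 8)) = 29*(4 - 12) = 29*(-8) = -232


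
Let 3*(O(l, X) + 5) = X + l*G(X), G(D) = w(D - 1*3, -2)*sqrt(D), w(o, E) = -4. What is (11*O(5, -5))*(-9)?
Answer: 660 + 660*I*sqrt(5) ≈ 660.0 + 1475.8*I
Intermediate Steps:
G(D) = -4*sqrt(D)
O(l, X) = -5 + X/3 - 4*l*sqrt(X)/3 (O(l, X) = -5 + (X + l*(-4*sqrt(X)))/3 = -5 + (X - 4*l*sqrt(X))/3 = -5 + (X/3 - 4*l*sqrt(X)/3) = -5 + X/3 - 4*l*sqrt(X)/3)
(11*O(5, -5))*(-9) = (11*(-5 + (1/3)*(-5) - 4/3*5*sqrt(-5)))*(-9) = (11*(-5 - 5/3 - 4/3*5*I*sqrt(5)))*(-9) = (11*(-5 - 5/3 - 20*I*sqrt(5)/3))*(-9) = (11*(-20/3 - 20*I*sqrt(5)/3))*(-9) = (-220/3 - 220*I*sqrt(5)/3)*(-9) = 660 + 660*I*sqrt(5)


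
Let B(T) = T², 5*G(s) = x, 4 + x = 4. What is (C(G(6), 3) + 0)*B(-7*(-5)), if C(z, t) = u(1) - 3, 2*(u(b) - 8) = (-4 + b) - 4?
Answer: 3675/2 ≈ 1837.5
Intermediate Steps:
x = 0 (x = -4 + 4 = 0)
u(b) = 4 + b/2 (u(b) = 8 + ((-4 + b) - 4)/2 = 8 + (-8 + b)/2 = 8 + (-4 + b/2) = 4 + b/2)
G(s) = 0 (G(s) = (⅕)*0 = 0)
C(z, t) = 3/2 (C(z, t) = (4 + (½)*1) - 3 = (4 + ½) - 3 = 9/2 - 3 = 3/2)
(C(G(6), 3) + 0)*B(-7*(-5)) = (3/2 + 0)*(-7*(-5))² = (3/2)*35² = (3/2)*1225 = 3675/2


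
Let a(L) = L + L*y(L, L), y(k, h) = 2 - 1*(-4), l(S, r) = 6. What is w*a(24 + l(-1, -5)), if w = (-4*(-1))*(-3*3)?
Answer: -7560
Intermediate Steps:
w = -36 (w = 4*(-9) = -36)
y(k, h) = 6 (y(k, h) = 2 + 4 = 6)
a(L) = 7*L (a(L) = L + L*6 = L + 6*L = 7*L)
w*a(24 + l(-1, -5)) = -252*(24 + 6) = -252*30 = -36*210 = -7560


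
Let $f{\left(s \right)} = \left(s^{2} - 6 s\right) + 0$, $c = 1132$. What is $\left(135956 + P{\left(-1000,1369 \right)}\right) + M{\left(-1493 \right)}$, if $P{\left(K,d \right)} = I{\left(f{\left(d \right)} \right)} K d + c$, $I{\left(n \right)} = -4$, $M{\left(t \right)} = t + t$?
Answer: $5610102$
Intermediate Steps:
$M{\left(t \right)} = 2 t$
$f{\left(s \right)} = s^{2} - 6 s$
$P{\left(K,d \right)} = 1132 - 4 K d$ ($P{\left(K,d \right)} = - 4 K d + 1132 = 1132 - 4 K d$)
$\left(135956 + P{\left(-1000,1369 \right)}\right) + M{\left(-1493 \right)} = \left(135956 - \left(-1132 - 5476000\right)\right) + 2 \left(-1493\right) = \left(135956 + \left(1132 + 5476000\right)\right) - 2986 = \left(135956 + 5477132\right) - 2986 = 5613088 - 2986 = 5610102$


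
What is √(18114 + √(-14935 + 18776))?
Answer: √(18114 + √3841) ≈ 134.82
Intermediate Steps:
√(18114 + √(-14935 + 18776)) = √(18114 + √3841)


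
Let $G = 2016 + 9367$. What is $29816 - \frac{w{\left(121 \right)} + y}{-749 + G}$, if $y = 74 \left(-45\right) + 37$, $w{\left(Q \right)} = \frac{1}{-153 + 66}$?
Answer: $\frac{13792398710}{462579} \approx 29816.0$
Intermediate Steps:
$w{\left(Q \right)} = - \frac{1}{87}$ ($w{\left(Q \right)} = \frac{1}{-87} = - \frac{1}{87}$)
$y = -3293$ ($y = -3330 + 37 = -3293$)
$G = 11383$
$29816 - \frac{w{\left(121 \right)} + y}{-749 + G} = 29816 - \frac{- \frac{1}{87} - 3293}{-749 + 11383} = 29816 - - \frac{286492}{87 \cdot 10634} = 29816 - \left(- \frac{286492}{87}\right) \frac{1}{10634} = 29816 - - \frac{143246}{462579} = 29816 + \frac{143246}{462579} = \frac{13792398710}{462579}$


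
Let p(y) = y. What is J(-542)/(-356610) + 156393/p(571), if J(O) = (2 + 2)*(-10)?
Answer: 5577133057/20362431 ≈ 273.89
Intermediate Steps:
J(O) = -40 (J(O) = 4*(-10) = -40)
J(-542)/(-356610) + 156393/p(571) = -40/(-356610) + 156393/571 = -40*(-1/356610) + 156393*(1/571) = 4/35661 + 156393/571 = 5577133057/20362431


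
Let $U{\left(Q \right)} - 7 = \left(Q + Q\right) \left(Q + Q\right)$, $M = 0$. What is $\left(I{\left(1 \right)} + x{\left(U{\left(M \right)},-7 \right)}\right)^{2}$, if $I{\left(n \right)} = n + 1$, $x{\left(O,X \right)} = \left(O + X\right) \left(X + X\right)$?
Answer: $4$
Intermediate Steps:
$U{\left(Q \right)} = 7 + 4 Q^{2}$ ($U{\left(Q \right)} = 7 + \left(Q + Q\right) \left(Q + Q\right) = 7 + 2 Q 2 Q = 7 + 4 Q^{2}$)
$x{\left(O,X \right)} = 2 X \left(O + X\right)$ ($x{\left(O,X \right)} = \left(O + X\right) 2 X = 2 X \left(O + X\right)$)
$I{\left(n \right)} = 1 + n$
$\left(I{\left(1 \right)} + x{\left(U{\left(M \right)},-7 \right)}\right)^{2} = \left(\left(1 + 1\right) + 2 \left(-7\right) \left(\left(7 + 4 \cdot 0^{2}\right) - 7\right)\right)^{2} = \left(2 + 2 \left(-7\right) \left(\left(7 + 4 \cdot 0\right) - 7\right)\right)^{2} = \left(2 + 2 \left(-7\right) \left(\left(7 + 0\right) - 7\right)\right)^{2} = \left(2 + 2 \left(-7\right) \left(7 - 7\right)\right)^{2} = \left(2 + 2 \left(-7\right) 0\right)^{2} = \left(2 + 0\right)^{2} = 2^{2} = 4$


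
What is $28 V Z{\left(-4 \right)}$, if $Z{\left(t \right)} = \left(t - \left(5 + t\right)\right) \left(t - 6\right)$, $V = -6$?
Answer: $-8400$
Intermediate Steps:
$Z{\left(t \right)} = 30 - 5 t$ ($Z{\left(t \right)} = - 5 \left(-6 + t\right) = 30 - 5 t$)
$28 V Z{\left(-4 \right)} = 28 \left(-6\right) \left(30 - -20\right) = - 168 \left(30 + 20\right) = \left(-168\right) 50 = -8400$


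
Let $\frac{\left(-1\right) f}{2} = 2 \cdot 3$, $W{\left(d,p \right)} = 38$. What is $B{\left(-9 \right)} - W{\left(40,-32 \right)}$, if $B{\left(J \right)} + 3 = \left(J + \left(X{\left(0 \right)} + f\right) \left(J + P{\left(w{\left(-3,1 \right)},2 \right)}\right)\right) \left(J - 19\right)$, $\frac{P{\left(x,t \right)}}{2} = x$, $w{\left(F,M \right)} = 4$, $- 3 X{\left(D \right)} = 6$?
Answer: $-181$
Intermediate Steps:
$f = -12$ ($f = - 2 \cdot 2 \cdot 3 = \left(-2\right) 6 = -12$)
$X{\left(D \right)} = -2$ ($X{\left(D \right)} = \left(- \frac{1}{3}\right) 6 = -2$)
$P{\left(x,t \right)} = 2 x$
$B{\left(J \right)} = -3 + \left(-112 - 13 J\right) \left(-19 + J\right)$ ($B{\left(J \right)} = -3 + \left(J + \left(-2 - 12\right) \left(J + 2 \cdot 4\right)\right) \left(J - 19\right) = -3 + \left(J - 14 \left(J + 8\right)\right) \left(-19 + J\right) = -3 + \left(J - 14 \left(8 + J\right)\right) \left(-19 + J\right) = -3 + \left(J - \left(112 + 14 J\right)\right) \left(-19 + J\right) = -3 + \left(-112 - 13 J\right) \left(-19 + J\right)$)
$B{\left(-9 \right)} - W{\left(40,-32 \right)} = \left(2125 - 13 \left(-9\right)^{2} + 135 \left(-9\right)\right) - 38 = \left(2125 - 1053 - 1215\right) - 38 = -143 - 38 = -181$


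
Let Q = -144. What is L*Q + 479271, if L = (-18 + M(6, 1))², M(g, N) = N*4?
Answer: 451047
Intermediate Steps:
M(g, N) = 4*N
L = 196 (L = (-18 + 4*1)² = (-18 + 4)² = (-14)² = 196)
L*Q + 479271 = 196*(-144) + 479271 = -28224 + 479271 = 451047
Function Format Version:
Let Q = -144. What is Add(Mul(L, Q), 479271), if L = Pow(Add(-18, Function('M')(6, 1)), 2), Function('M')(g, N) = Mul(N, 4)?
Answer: 451047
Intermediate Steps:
Function('M')(g, N) = Mul(4, N)
L = 196 (L = Pow(Add(-18, Mul(4, 1)), 2) = Pow(Add(-18, 4), 2) = Pow(-14, 2) = 196)
Add(Mul(L, Q), 479271) = Add(Mul(196, -144), 479271) = Add(-28224, 479271) = 451047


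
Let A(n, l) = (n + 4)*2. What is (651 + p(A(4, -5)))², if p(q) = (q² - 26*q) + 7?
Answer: 248004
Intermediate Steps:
A(n, l) = 8 + 2*n (A(n, l) = (4 + n)*2 = 8 + 2*n)
p(q) = 7 + q² - 26*q
(651 + p(A(4, -5)))² = (651 + (7 + (8 + 2*4)² - 26*(8 + 2*4)))² = (651 + (7 + (8 + 8)² - 26*(8 + 8)))² = (651 + (7 + 16² - 26*16))² = (651 + (7 + 256 - 416))² = (651 - 153)² = 498² = 248004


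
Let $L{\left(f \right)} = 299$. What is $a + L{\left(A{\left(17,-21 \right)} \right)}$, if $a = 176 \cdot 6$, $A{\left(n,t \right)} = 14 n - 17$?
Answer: $1355$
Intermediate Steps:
$A{\left(n,t \right)} = -17 + 14 n$
$a = 1056$
$a + L{\left(A{\left(17,-21 \right)} \right)} = 1056 + 299 = 1355$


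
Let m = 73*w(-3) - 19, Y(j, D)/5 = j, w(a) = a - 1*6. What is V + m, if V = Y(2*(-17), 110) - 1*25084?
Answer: -25930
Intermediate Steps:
w(a) = -6 + a (w(a) = a - 6 = -6 + a)
Y(j, D) = 5*j
m = -676 (m = 73*(-6 - 3) - 19 = 73*(-9) - 19 = -657 - 19 = -676)
V = -25254 (V = 5*(2*(-17)) - 1*25084 = 5*(-34) - 25084 = -170 - 25084 = -25254)
V + m = -25254 - 676 = -25930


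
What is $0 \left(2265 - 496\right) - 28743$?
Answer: $-28743$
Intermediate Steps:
$0 \left(2265 - 496\right) - 28743 = 0 \cdot 1769 - 28743 = 0 - 28743 = -28743$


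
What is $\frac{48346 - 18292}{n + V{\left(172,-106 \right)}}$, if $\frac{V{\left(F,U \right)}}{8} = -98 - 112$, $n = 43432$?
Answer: $\frac{15027}{20876} \approx 0.71982$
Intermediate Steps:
$V{\left(F,U \right)} = -1680$ ($V{\left(F,U \right)} = 8 \left(-98 - 112\right) = 8 \left(-210\right) = -1680$)
$\frac{48346 - 18292}{n + V{\left(172,-106 \right)}} = \frac{48346 - 18292}{43432 - 1680} = \frac{30054}{41752} = 30054 \cdot \frac{1}{41752} = \frac{15027}{20876}$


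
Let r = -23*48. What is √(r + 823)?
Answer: I*√281 ≈ 16.763*I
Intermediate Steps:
r = -1104
√(r + 823) = √(-1104 + 823) = √(-281) = I*√281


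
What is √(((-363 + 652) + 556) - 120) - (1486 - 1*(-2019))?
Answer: -3505 + 5*√29 ≈ -3478.1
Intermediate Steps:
√(((-363 + 652) + 556) - 120) - (1486 - 1*(-2019)) = √((289 + 556) - 120) - (1486 + 2019) = √(845 - 120) - 1*3505 = √725 - 3505 = 5*√29 - 3505 = -3505 + 5*√29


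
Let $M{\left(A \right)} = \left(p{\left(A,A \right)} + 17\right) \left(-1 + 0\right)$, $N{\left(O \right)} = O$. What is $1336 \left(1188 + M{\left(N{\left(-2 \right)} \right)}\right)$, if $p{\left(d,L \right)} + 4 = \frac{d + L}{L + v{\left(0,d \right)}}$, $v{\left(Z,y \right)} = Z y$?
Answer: $1567128$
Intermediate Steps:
$p{\left(d,L \right)} = -4 + \frac{L + d}{L}$ ($p{\left(d,L \right)} = -4 + \frac{d + L}{L + 0 d} = -4 + \frac{L + d}{L + 0} = -4 + \frac{L + d}{L}$)
$M{\left(A \right)} = -15$ ($M{\left(A \right)} = \left(\left(-3 + \frac{A}{A}\right) + 17\right) \left(-1 + 0\right) = \left(\left(-3 + 1\right) + 17\right) \left(-1\right) = \left(-2 + 17\right) \left(-1\right) = 15 \left(-1\right) = -15$)
$1336 \left(1188 + M{\left(N{\left(-2 \right)} \right)}\right) = 1336 \left(1188 - 15\right) = 1336 \cdot 1173 = 1567128$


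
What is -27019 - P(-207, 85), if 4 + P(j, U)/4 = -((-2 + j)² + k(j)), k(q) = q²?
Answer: 319117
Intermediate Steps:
P(j, U) = -16 - 4*j² - 4*(-2 + j)² (P(j, U) = -16 + 4*(-((-2 + j)² + j²)) = -16 + 4*(-(j² + (-2 + j)²)) = -16 + 4*(-j² - (-2 + j)²) = -16 + (-4*j² - 4*(-2 + j)²) = -16 - 4*j² - 4*(-2 + j)²)
-27019 - P(-207, 85) = -27019 - (-32 - 8*(-207)² + 16*(-207)) = -27019 - (-32 - 8*42849 - 3312) = -27019 - (-32 - 342792 - 3312) = -27019 - 1*(-346136) = -27019 + 346136 = 319117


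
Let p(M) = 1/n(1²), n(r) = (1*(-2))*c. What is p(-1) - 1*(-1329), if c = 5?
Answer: 13289/10 ≈ 1328.9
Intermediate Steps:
n(r) = -10 (n(r) = (1*(-2))*5 = -2*5 = -10)
p(M) = -⅒ (p(M) = 1/(-10) = -⅒)
p(-1) - 1*(-1329) = -⅒ - 1*(-1329) = -⅒ + 1329 = 13289/10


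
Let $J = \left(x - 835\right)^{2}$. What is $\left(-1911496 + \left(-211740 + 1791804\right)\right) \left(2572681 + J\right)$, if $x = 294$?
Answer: $-949672658384$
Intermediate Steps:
$J = 292681$ ($J = \left(294 - 835\right)^{2} = \left(-541\right)^{2} = 292681$)
$\left(-1911496 + \left(-211740 + 1791804\right)\right) \left(2572681 + J\right) = \left(-1911496 + \left(-211740 + 1791804\right)\right) \left(2572681 + 292681\right) = \left(-1911496 + 1580064\right) 2865362 = \left(-331432\right) 2865362 = -949672658384$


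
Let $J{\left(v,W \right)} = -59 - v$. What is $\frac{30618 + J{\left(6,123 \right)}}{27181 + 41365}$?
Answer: $\frac{30553}{68546} \approx 0.44573$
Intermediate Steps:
$\frac{30618 + J{\left(6,123 \right)}}{27181 + 41365} = \frac{30618 - 65}{27181 + 41365} = \frac{30618 - 65}{68546} = \left(30618 - 65\right) \frac{1}{68546} = 30553 \cdot \frac{1}{68546} = \frac{30553}{68546}$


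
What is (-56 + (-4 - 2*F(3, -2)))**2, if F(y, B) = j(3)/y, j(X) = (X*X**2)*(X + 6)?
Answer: 49284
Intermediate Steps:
j(X) = X**3*(6 + X)
F(y, B) = 243/y (F(y, B) = (3**3*(6 + 3))/y = (27*9)/y = 243/y)
(-56 + (-4 - 2*F(3, -2)))**2 = (-56 + (-4 - 486/3))**2 = (-56 + (-4 - 2*81))**2 = (-56 + (-4 - 162))**2 = (-56 - 166)**2 = (-222)**2 = 49284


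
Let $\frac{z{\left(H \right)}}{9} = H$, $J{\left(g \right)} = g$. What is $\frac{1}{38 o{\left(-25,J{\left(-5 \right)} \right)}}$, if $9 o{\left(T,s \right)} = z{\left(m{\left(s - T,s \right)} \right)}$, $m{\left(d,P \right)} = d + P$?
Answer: $\frac{1}{570} \approx 0.0017544$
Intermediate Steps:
$m{\left(d,P \right)} = P + d$
$z{\left(H \right)} = 9 H$
$o{\left(T,s \right)} = - T + 2 s$ ($o{\left(T,s \right)} = \frac{9 \left(s - \left(T - s\right)\right)}{9} = \frac{9 \left(- T + 2 s\right)}{9} = \frac{- 9 T + 18 s}{9} = - T + 2 s$)
$\frac{1}{38 o{\left(-25,J{\left(-5 \right)} \right)}} = \frac{1}{38 \left(\left(-1\right) \left(-25\right) + 2 \left(-5\right)\right)} = \frac{1}{38 \left(25 - 10\right)} = \frac{1}{38 \cdot 15} = \frac{1}{570}$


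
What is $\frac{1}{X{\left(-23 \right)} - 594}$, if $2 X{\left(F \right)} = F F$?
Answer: $- \frac{2}{659} \approx -0.0030349$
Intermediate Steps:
$X{\left(F \right)} = \frac{F^{2}}{2}$ ($X{\left(F \right)} = \frac{F F}{2} = \frac{F^{2}}{2}$)
$\frac{1}{X{\left(-23 \right)} - 594} = \frac{1}{\frac{\left(-23\right)^{2}}{2} - 594} = \frac{1}{\frac{1}{2} \cdot 529 - 594} = \frac{1}{\frac{529}{2} - 594} = \frac{1}{- \frac{659}{2}} = - \frac{2}{659}$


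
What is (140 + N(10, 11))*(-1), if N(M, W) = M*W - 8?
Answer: -242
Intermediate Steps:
N(M, W) = -8 + M*W
(140 + N(10, 11))*(-1) = (140 + (-8 + 10*11))*(-1) = (140 + (-8 + 110))*(-1) = (140 + 102)*(-1) = 242*(-1) = -242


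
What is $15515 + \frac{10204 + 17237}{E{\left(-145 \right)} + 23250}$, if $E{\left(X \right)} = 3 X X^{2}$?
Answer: $\frac{15726388826}{1013625} \approx 15515.0$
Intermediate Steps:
$E{\left(X \right)} = 3 X^{3}$
$15515 + \frac{10204 + 17237}{E{\left(-145 \right)} + 23250} = 15515 + \frac{10204 + 17237}{3 \left(-145\right)^{3} + 23250} = 15515 + \frac{27441}{3 \left(-3048625\right) + 23250} = 15515 + \frac{27441}{-9145875 + 23250} = 15515 + \frac{27441}{-9122625} = 15515 + 27441 \left(- \frac{1}{9122625}\right) = 15515 - \frac{3049}{1013625} = \frac{15726388826}{1013625}$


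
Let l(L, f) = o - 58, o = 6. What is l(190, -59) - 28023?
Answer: -28075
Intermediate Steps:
l(L, f) = -52 (l(L, f) = 6 - 58 = -52)
l(190, -59) - 28023 = -52 - 28023 = -28075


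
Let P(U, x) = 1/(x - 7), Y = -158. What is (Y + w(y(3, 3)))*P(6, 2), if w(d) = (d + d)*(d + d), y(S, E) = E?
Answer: 122/5 ≈ 24.400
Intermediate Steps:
P(U, x) = 1/(-7 + x)
w(d) = 4*d² (w(d) = (2*d)*(2*d) = 4*d²)
(Y + w(y(3, 3)))*P(6, 2) = (-158 + 4*3²)/(-7 + 2) = (-158 + 4*9)/(-5) = (-158 + 36)*(-⅕) = -122*(-⅕) = 122/5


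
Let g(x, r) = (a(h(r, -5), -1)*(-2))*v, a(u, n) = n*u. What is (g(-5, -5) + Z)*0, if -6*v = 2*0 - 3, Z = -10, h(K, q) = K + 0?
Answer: 0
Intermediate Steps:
h(K, q) = K
v = ½ (v = -(2*0 - 3)/6 = -(0 - 3)/6 = -⅙*(-3) = ½ ≈ 0.50000)
g(x, r) = r (g(x, r) = (-r*(-2))*(½) = (2*r)*(½) = r)
(g(-5, -5) + Z)*0 = (-5 - 10)*0 = -15*0 = 0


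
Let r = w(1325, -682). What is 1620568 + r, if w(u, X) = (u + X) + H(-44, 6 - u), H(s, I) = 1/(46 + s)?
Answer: 3242423/2 ≈ 1.6212e+6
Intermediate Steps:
w(u, X) = ½ + X + u (w(u, X) = (u + X) + 1/(46 - 44) = (X + u) + 1/2 = (X + u) + ½ = ½ + X + u)
r = 1287/2 (r = ½ - 682 + 1325 = 1287/2 ≈ 643.50)
1620568 + r = 1620568 + 1287/2 = 3242423/2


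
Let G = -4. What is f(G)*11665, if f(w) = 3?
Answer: 34995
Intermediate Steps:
f(G)*11665 = 3*11665 = 34995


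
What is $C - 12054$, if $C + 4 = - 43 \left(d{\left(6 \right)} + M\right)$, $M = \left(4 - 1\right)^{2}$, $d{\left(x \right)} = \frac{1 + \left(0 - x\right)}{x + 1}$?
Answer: $- \frac{86900}{7} \approx -12414.0$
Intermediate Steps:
$d{\left(x \right)} = \frac{1 - x}{1 + x}$
$M = 9$ ($M = 3^{2} = 9$)
$C = - \frac{2522}{7}$ ($C = -4 - 43 \left(\frac{1 - 6}{1 + 6} + 9\right) = -4 - 43 \left(\frac{1 - 6}{7} + 9\right) = -4 - 43 \left(\frac{1}{7} \left(-5\right) + 9\right) = -4 - 43 \left(- \frac{5}{7} + 9\right) = -4 - \frac{2494}{7} = - \frac{2522}{7} \approx -360.29$)
$C - 12054 = - \frac{2522}{7} - 12054 = - \frac{86900}{7}$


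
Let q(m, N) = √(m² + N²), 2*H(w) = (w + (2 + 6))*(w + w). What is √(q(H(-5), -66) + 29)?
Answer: √(29 + 3*√509) ≈ 9.8327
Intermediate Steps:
H(w) = w*(8 + w) (H(w) = ((w + (2 + 6))*(w + w))/2 = ((w + 8)*(2*w))/2 = ((8 + w)*(2*w))/2 = (2*w*(8 + w))/2 = w*(8 + w))
q(m, N) = √(N² + m²)
√(q(H(-5), -66) + 29) = √(√((-66)² + (-5*(8 - 5))²) + 29) = √(√(4356 + (-5*3)²) + 29) = √(√(4356 + (-15)²) + 29) = √(√(4356 + 225) + 29) = √(√4581 + 29) = √(3*√509 + 29) = √(29 + 3*√509)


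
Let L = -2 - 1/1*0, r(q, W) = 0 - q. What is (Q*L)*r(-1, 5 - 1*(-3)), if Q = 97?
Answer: -194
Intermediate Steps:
r(q, W) = -q
L = -2 (L = -2 - 1*1*0 = -2 - 1*0 = -2 + 0 = -2)
(Q*L)*r(-1, 5 - 1*(-3)) = (97*(-2))*(-1*(-1)) = -194*1 = -194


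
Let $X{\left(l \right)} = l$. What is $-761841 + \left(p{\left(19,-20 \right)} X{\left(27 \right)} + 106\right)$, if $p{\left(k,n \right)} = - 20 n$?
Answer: $-750935$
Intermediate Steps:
$-761841 + \left(p{\left(19,-20 \right)} X{\left(27 \right)} + 106\right) = -761841 + \left(\left(-20\right) \left(-20\right) 27 + 106\right) = -761841 + \left(400 \cdot 27 + 106\right) = -761841 + \left(10800 + 106\right) = -761841 + 10906 = -750935$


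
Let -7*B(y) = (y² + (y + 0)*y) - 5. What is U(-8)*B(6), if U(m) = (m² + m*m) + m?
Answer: -8040/7 ≈ -1148.6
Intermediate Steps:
B(y) = 5/7 - 2*y²/7 (B(y) = -((y² + (y + 0)*y) - 5)/7 = -((y² + y*y) - 5)/7 = -((y² + y²) - 5)/7 = -(2*y² - 5)/7 = -(-5 + 2*y²)/7 = 5/7 - 2*y²/7)
U(m) = m + 2*m² (U(m) = (m² + m²) + m = 2*m² + m = m + 2*m²)
U(-8)*B(6) = (-8*(1 + 2*(-8)))*(5/7 - 2/7*6²) = (-8*(1 - 16))*(5/7 - 2/7*36) = (-8*(-15))*(5/7 - 72/7) = 120*(-67/7) = -8040/7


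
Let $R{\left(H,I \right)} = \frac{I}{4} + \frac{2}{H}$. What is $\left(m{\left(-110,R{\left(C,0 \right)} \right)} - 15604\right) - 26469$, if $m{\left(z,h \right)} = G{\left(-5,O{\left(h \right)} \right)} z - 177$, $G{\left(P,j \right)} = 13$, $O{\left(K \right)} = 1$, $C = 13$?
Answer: $-43680$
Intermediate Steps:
$R{\left(H,I \right)} = \frac{2}{H} + \frac{I}{4}$ ($R{\left(H,I \right)} = I \frac{1}{4} + \frac{2}{H} = \frac{I}{4} + \frac{2}{H} = \frac{2}{H} + \frac{I}{4}$)
$m{\left(z,h \right)} = -177 + 13 z$ ($m{\left(z,h \right)} = 13 z - 177 = -177 + 13 z$)
$\left(m{\left(-110,R{\left(C,0 \right)} \right)} - 15604\right) - 26469 = \left(\left(-177 + 13 \left(-110\right)\right) - 15604\right) - 26469 = \left(\left(-177 - 1430\right) - 15604\right) - 26469 = \left(-1607 - 15604\right) - 26469 = -17211 - 26469 = -43680$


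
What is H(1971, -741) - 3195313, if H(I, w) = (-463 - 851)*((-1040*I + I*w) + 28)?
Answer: 4609369109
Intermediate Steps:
H(I, w) = -36792 + 1366560*I - 1314*I*w (H(I, w) = -1314*(28 - 1040*I + I*w) = -36792 + 1366560*I - 1314*I*w)
H(1971, -741) - 3195313 = (-36792 + 1366560*1971 - 1314*1971*(-741)) - 3195313 = (-36792 + 2693489760 + 1919111454) - 3195313 = 4612564422 - 3195313 = 4609369109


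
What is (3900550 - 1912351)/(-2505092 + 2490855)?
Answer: -1988199/14237 ≈ -139.65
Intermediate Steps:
(3900550 - 1912351)/(-2505092 + 2490855) = 1988199/(-14237) = 1988199*(-1/14237) = -1988199/14237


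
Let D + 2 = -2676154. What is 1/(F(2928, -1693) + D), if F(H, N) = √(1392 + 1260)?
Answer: -223013/596817577807 - √663/3580905466842 ≈ -3.7368e-7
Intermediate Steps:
D = -2676156 (D = -2 - 2676154 = -2676156)
F(H, N) = 2*√663 (F(H, N) = √2652 = 2*√663)
1/(F(2928, -1693) + D) = 1/(2*√663 - 2676156) = 1/(-2676156 + 2*√663)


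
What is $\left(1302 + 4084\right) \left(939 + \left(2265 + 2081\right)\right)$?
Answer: $28465010$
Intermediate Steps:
$\left(1302 + 4084\right) \left(939 + \left(2265 + 2081\right)\right) = 5386 \left(939 + 4346\right) = 5386 \cdot 5285 = 28465010$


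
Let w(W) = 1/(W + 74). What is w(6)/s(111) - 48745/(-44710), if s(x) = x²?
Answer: 4804701631/4406975280 ≈ 1.0903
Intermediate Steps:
w(W) = 1/(74 + W)
w(6)/s(111) - 48745/(-44710) = 1/((74 + 6)*(111²)) - 48745/(-44710) = 1/(80*12321) - 48745*(-1/44710) = (1/80)*(1/12321) + 9749/8942 = 1/985680 + 9749/8942 = 4804701631/4406975280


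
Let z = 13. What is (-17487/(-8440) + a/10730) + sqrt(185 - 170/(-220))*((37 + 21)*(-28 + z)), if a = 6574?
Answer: 24312007/9056120 - 435*sqrt(89914)/11 ≈ -11855.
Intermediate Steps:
(-17487/(-8440) + a/10730) + sqrt(185 - 170/(-220))*((37 + 21)*(-28 + z)) = (-17487/(-8440) + 6574/10730) + sqrt(185 - 170/(-220))*((37 + 21)*(-28 + 13)) = (-17487*(-1/8440) + 6574*(1/10730)) + sqrt(185 - 170*(-1/220))*(58*(-15)) = (17487/8440 + 3287/5365) + sqrt(185 + 17/22)*(-870) = 24312007/9056120 + sqrt(4087/22)*(-870) = 24312007/9056120 + (sqrt(89914)/22)*(-870) = 24312007/9056120 - 435*sqrt(89914)/11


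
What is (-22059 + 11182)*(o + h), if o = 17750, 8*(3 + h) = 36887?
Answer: -1945492851/8 ≈ -2.4319e+8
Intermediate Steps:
h = 36863/8 (h = -3 + (1/8)*36887 = -3 + 36887/8 = 36863/8 ≈ 4607.9)
(-22059 + 11182)*(o + h) = (-22059 + 11182)*(17750 + 36863/8) = -10877*178863/8 = -1945492851/8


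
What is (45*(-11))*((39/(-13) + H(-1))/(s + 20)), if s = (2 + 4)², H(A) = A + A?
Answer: 2475/56 ≈ 44.196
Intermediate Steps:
H(A) = 2*A
s = 36 (s = 6² = 36)
(45*(-11))*((39/(-13) + H(-1))/(s + 20)) = (45*(-11))*((39/(-13) + 2*(-1))/(36 + 20)) = -495*(39*(-1/13) - 2)/56 = -495*(-3 - 2)/56 = -(-2475)/56 = -495*(-5/56) = 2475/56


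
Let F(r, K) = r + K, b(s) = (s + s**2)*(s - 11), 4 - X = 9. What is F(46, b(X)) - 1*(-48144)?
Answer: 47870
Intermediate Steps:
X = -5 (X = 4 - 1*9 = 4 - 9 = -5)
b(s) = (-11 + s)*(s + s**2) (b(s) = (s + s**2)*(-11 + s) = (-11 + s)*(s + s**2))
F(r, K) = K + r
F(46, b(X)) - 1*(-48144) = (-5*(-11 + (-5)**2 - 10*(-5)) + 46) - 1*(-48144) = (-5*(-11 + 25 + 50) + 46) + 48144 = (-5*64 + 46) + 48144 = (-320 + 46) + 48144 = -274 + 48144 = 47870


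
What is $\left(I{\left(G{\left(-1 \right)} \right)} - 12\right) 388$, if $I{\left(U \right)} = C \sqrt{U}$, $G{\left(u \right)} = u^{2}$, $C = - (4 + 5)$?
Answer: $-8148$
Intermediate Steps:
$C = -9$ ($C = \left(-1\right) 9 = -9$)
$I{\left(U \right)} = - 9 \sqrt{U}$
$\left(I{\left(G{\left(-1 \right)} \right)} - 12\right) 388 = \left(- 9 \sqrt{\left(-1\right)^{2}} - 12\right) 388 = \left(- 9 \sqrt{1} - 12\right) 388 = \left(\left(-9\right) 1 - 12\right) 388 = \left(-9 - 12\right) 388 = \left(-21\right) 388 = -8148$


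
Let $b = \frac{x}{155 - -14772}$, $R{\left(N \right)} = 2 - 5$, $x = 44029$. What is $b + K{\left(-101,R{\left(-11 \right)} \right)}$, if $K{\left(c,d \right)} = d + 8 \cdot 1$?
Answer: $\frac{118664}{14927} \approx 7.9496$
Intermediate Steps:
$R{\left(N \right)} = -3$
$K{\left(c,d \right)} = 8 + d$ ($K{\left(c,d \right)} = d + 8 = 8 + d$)
$b = \frac{44029}{14927}$ ($b = \frac{44029}{155 - -14772} = \frac{44029}{155 + 14772} = \frac{44029}{14927} \approx 2.9496$)
$b + K{\left(-101,R{\left(-11 \right)} \right)} = \frac{44029}{14927} + \left(8 - 3\right) = \frac{44029}{14927} + 5 = \frac{118664}{14927}$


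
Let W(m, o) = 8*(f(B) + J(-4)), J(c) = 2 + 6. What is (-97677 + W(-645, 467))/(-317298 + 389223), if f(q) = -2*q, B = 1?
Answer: -4649/3425 ≈ -1.3574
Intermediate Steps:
J(c) = 8
W(m, o) = 48 (W(m, o) = 8*(-2*1 + 8) = 8*(-2 + 8) = 8*6 = 48)
(-97677 + W(-645, 467))/(-317298 + 389223) = (-97677 + 48)/(-317298 + 389223) = -97629/71925 = -97629*1/71925 = -4649/3425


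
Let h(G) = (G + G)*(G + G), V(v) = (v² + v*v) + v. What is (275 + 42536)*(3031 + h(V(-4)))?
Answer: 264015437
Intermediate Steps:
V(v) = v + 2*v² (V(v) = (v² + v²) + v = 2*v² + v = v + 2*v²)
h(G) = 4*G² (h(G) = (2*G)*(2*G) = 4*G²)
(275 + 42536)*(3031 + h(V(-4))) = (275 + 42536)*(3031 + 4*(-4*(1 + 2*(-4)))²) = 42811*(3031 + 4*(-4*(1 - 8))²) = 42811*(3031 + 4*(-4*(-7))²) = 42811*(3031 + 4*28²) = 42811*(3031 + 4*784) = 42811*(3031 + 3136) = 42811*6167 = 264015437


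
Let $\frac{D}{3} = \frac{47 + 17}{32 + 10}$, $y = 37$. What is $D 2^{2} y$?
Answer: $\frac{4736}{7} \approx 676.57$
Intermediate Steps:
$D = \frac{32}{7}$ ($D = 3 \frac{47 + 17}{32 + 10} = 3 \cdot \frac{64}{42} = 3 \cdot 64 \cdot \frac{1}{42} = 3 \cdot \frac{32}{21} = \frac{32}{7} \approx 4.5714$)
$D 2^{2} y = \frac{32 \cdot 2^{2}}{7} \cdot 37 = \frac{32}{7} \cdot 4 \cdot 37 = \frac{128}{7} \cdot 37 = \frac{4736}{7}$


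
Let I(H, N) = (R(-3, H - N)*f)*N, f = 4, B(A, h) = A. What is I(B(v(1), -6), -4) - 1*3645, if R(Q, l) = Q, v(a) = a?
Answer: -3597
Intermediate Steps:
I(H, N) = -12*N (I(H, N) = (-3*4)*N = -12*N)
I(B(v(1), -6), -4) - 1*3645 = -12*(-4) - 1*3645 = 48 - 3645 = -3597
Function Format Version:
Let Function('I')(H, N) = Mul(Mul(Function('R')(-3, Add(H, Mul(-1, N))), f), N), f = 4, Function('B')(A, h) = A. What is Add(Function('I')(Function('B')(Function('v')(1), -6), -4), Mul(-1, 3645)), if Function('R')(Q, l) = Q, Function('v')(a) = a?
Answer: -3597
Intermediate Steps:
Function('I')(H, N) = Mul(-12, N) (Function('I')(H, N) = Mul(Mul(-3, 4), N) = Mul(-12, N))
Add(Function('I')(Function('B')(Function('v')(1), -6), -4), Mul(-1, 3645)) = Add(Mul(-12, -4), Mul(-1, 3645)) = Add(48, -3645) = -3597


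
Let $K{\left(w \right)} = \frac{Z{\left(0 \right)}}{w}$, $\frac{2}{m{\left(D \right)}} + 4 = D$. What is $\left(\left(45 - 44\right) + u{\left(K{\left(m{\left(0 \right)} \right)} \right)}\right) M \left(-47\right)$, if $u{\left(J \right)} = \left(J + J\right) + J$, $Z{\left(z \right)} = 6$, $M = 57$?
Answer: $93765$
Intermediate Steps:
$m{\left(D \right)} = \frac{2}{-4 + D}$
$K{\left(w \right)} = \frac{6}{w}$
$u{\left(J \right)} = 3 J$ ($u{\left(J \right)} = 2 J + J = 3 J$)
$\left(\left(45 - 44\right) + u{\left(K{\left(m{\left(0 \right)} \right)} \right)}\right) M \left(-47\right) = \left(\left(45 - 44\right) + 3 \frac{6}{2 \frac{1}{-4 + 0}}\right) 57 \left(-47\right) = \left(1 + 3 \frac{6}{2 \frac{1}{-4}}\right) 57 \left(-47\right) = \left(1 + 3 \frac{6}{2 \left(- \frac{1}{4}\right)}\right) 57 \left(-47\right) = \left(1 + 3 \frac{6}{- \frac{1}{2}}\right) 57 \left(-47\right) = \left(1 + 3 \cdot 6 \left(-2\right)\right) 57 \left(-47\right) = \left(1 + 3 \left(-12\right)\right) 57 \left(-47\right) = \left(1 - 36\right) 57 \left(-47\right) = \left(-35\right) 57 \left(-47\right) = \left(-1995\right) \left(-47\right) = 93765$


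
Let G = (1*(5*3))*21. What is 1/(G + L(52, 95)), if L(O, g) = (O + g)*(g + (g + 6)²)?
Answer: 1/1513827 ≈ 6.6058e-7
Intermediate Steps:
L(O, g) = (O + g)*(g + (6 + g)²)
G = 315 (G = (1*15)*21 = 15*21 = 315)
1/(G + L(52, 95)) = 1/(315 + (95² + 52*95 + 52*(6 + 95)² + 95*(6 + 95)²)) = 1/(315 + (9025 + 4940 + 52*101² + 95*101²)) = 1/(315 + (9025 + 4940 + 52*10201 + 95*10201)) = 1/(315 + (9025 + 4940 + 530452 + 969095)) = 1/(315 + 1513512) = 1/1513827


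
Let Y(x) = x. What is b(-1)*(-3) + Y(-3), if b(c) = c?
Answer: 0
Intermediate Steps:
b(-1)*(-3) + Y(-3) = -1*(-3) - 3 = 3 - 3 = 0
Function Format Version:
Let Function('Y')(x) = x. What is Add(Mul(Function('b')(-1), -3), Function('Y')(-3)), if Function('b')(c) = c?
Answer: 0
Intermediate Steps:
Add(Mul(Function('b')(-1), -3), Function('Y')(-3)) = Add(Mul(-1, -3), -3) = Add(3, -3) = 0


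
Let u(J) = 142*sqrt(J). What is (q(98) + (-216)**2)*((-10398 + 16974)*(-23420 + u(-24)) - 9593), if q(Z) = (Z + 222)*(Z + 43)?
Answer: -14135294825088 + 171399389184*I*sqrt(6) ≈ -1.4135e+13 + 4.1984e+11*I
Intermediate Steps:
q(Z) = (43 + Z)*(222 + Z) (q(Z) = (222 + Z)*(43 + Z) = (43 + Z)*(222 + Z))
(q(98) + (-216)**2)*((-10398 + 16974)*(-23420 + u(-24)) - 9593) = ((9546 + 98**2 + 265*98) + (-216)**2)*((-10398 + 16974)*(-23420 + 142*sqrt(-24)) - 9593) = ((9546 + 9604 + 25970) + 46656)*(6576*(-23420 + 142*(2*I*sqrt(6))) - 9593) = (45120 + 46656)*(6576*(-23420 + 284*I*sqrt(6)) - 9593) = 91776*((-154009920 + 1867584*I*sqrt(6)) - 9593) = 91776*(-154019513 + 1867584*I*sqrt(6)) = -14135294825088 + 171399389184*I*sqrt(6)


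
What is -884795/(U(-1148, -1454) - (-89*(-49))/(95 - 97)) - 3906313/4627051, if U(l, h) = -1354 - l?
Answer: -745764473557/1661111309 ≈ -448.96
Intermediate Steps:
-884795/(U(-1148, -1454) - (-89*(-49))/(95 - 97)) - 3906313/4627051 = -884795/((-1354 - 1*(-1148)) - (-89*(-49))/(95 - 97)) - 3906313/4627051 = -884795/((-1354 + 1148) - 4361/(-2)) - 3906313*1/4627051 = -884795/(-206 - 4361*(-1)/2) - 3906313/4627051 = -884795/(-206 - 1*(-4361/2)) - 3906313/4627051 = -884795/(-206 + 4361/2) - 3906313/4627051 = -884795/3949/2 - 3906313/4627051 = -884795*2/3949 - 3906313/4627051 = -1769590/3949 - 3906313/4627051 = -745764473557/1661111309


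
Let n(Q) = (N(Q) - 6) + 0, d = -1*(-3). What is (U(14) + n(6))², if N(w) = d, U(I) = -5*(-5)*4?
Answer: 9409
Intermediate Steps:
U(I) = 100 (U(I) = 25*4 = 100)
d = 3
N(w) = 3
n(Q) = -3 (n(Q) = (3 - 6) + 0 = -3 + 0 = -3)
(U(14) + n(6))² = (100 - 3)² = 97² = 9409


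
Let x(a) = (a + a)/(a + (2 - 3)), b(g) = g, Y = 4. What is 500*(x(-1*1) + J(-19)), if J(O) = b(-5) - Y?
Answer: -4000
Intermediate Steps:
J(O) = -9 (J(O) = -5 - 1*4 = -5 - 4 = -9)
x(a) = 2*a/(-1 + a) (x(a) = (2*a)/(a - 1) = (2*a)/(-1 + a) = 2*a/(-1 + a))
500*(x(-1*1) + J(-19)) = 500*(2*(-1*1)/(-1 - 1*1) - 9) = 500*(2*(-1)/(-1 - 1) - 9) = 500*(2*(-1)/(-2) - 9) = 500*(2*(-1)*(-½) - 9) = 500*(1 - 9) = 500*(-8) = -4000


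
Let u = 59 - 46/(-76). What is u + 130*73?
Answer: 362885/38 ≈ 9549.6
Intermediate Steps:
u = 2265/38 (u = 59 - 46*(-1)/76 = 59 - 1*(-23/38) = 59 + 23/38 = 2265/38 ≈ 59.605)
u + 130*73 = 2265/38 + 130*73 = 2265/38 + 9490 = 362885/38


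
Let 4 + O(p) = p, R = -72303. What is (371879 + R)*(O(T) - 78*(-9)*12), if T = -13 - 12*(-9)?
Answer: 2550889640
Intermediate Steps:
T = 95 (T = -13 + 108 = 95)
O(p) = -4 + p
(371879 + R)*(O(T) - 78*(-9)*12) = (371879 - 72303)*((-4 + 95) - 78*(-9)*12) = 299576*(91 + 702*12) = 299576*(91 + 8424) = 299576*8515 = 2550889640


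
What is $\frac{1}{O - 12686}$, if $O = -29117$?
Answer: $- \frac{1}{41803} \approx -2.3922 \cdot 10^{-5}$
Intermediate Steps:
$\frac{1}{O - 12686} = \frac{1}{-29117 - 12686} = \frac{1}{-41803} = - \frac{1}{41803}$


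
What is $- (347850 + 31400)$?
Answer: $-379250$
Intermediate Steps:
$- (347850 + 31400) = \left(-1\right) 379250 = -379250$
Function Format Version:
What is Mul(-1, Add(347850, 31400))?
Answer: -379250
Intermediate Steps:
Mul(-1, Add(347850, 31400)) = Mul(-1, 379250) = -379250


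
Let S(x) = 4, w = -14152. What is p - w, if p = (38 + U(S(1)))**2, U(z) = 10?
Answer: 16456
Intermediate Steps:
p = 2304 (p = (38 + 10)**2 = 48**2 = 2304)
p - w = 2304 - 1*(-14152) = 2304 + 14152 = 16456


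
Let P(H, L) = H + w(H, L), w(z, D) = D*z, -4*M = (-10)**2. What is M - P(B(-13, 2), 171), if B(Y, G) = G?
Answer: -369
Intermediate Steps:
M = -25 (M = -1/4*(-10)**2 = -1/4*100 = -25)
P(H, L) = H + H*L (P(H, L) = H + L*H = H + H*L)
M - P(B(-13, 2), 171) = -25 - 2*(1 + 171) = -25 - 2*172 = -25 - 1*344 = -25 - 344 = -369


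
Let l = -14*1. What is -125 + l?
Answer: -139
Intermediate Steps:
l = -14
-125 + l = -125 - 14 = -139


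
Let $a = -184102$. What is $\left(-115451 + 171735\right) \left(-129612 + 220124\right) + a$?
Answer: $5094193306$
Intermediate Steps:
$\left(-115451 + 171735\right) \left(-129612 + 220124\right) + a = \left(-115451 + 171735\right) \left(-129612 + 220124\right) - 184102 = 56284 \cdot 90512 - 184102 = 5094377408 - 184102 = 5094193306$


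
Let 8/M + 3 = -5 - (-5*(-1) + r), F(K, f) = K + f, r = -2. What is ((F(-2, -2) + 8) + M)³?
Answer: 46656/1331 ≈ 35.053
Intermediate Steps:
M = -8/11 (M = 8/(-3 + (-5 - (-5*(-1) - 2))) = 8/(-3 + (-5 - (5 - 2))) = 8/(-3 + (-5 - 1*3)) = 8/(-3 + (-5 - 3)) = 8/(-3 - 8) = 8/(-11) = 8*(-1/11) = -8/11 ≈ -0.72727)
((F(-2, -2) + 8) + M)³ = (((-2 - 2) + 8) - 8/11)³ = ((-4 + 8) - 8/11)³ = (4 - 8/11)³ = (36/11)³ = 46656/1331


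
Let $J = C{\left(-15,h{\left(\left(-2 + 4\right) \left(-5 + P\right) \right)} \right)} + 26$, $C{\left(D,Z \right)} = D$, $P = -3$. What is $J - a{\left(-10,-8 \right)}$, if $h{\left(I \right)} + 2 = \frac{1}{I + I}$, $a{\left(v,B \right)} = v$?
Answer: $21$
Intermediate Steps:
$h{\left(I \right)} = -2 + \frac{1}{2 I}$ ($h{\left(I \right)} = -2 + \frac{1}{I + I} = -2 + \frac{1}{2 I}$)
$J = 11$ ($J = -15 + 26 = 11$)
$J - a{\left(-10,-8 \right)} = 11 - -10 = 11 + 10 = 21$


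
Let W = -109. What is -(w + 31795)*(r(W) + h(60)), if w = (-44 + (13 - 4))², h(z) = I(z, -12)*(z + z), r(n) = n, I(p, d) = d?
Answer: 51147980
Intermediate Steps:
h(z) = -24*z (h(z) = -12*(z + z) = -24*z)
w = 1225 (w = (-44 + 9)² = (-35)² = 1225)
-(w + 31795)*(r(W) + h(60)) = -(1225 + 31795)*(-109 - 24*60) = -33020*(-109 - 1440) = -33020*(-1549) = -1*(-51147980) = 51147980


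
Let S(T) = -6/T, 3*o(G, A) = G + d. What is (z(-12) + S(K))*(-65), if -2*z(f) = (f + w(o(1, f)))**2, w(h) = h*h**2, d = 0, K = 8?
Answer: 13704925/2916 ≈ 4699.9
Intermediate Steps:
o(G, A) = G/3 (o(G, A) = (G + 0)/3 = G/3)
w(h) = h**3
z(f) = -(1/27 + f)**2/2 (z(f) = -(f + ((1/3)*1)**3)**2/2 = -(f + (1/3)**3)**2/2 = -(f + 1/27)**2/2 = -(1/27 + f)**2/2)
(z(-12) + S(K))*(-65) = (-(1 + 27*(-12))**2/1458 - 6/8)*(-65) = (-(1 - 324)**2/1458 - 6*1/8)*(-65) = (-1/1458*(-323)**2 - 3/4)*(-65) = (-1/1458*104329 - 3/4)*(-65) = (-104329/1458 - 3/4)*(-65) = -210845/2916*(-65) = 13704925/2916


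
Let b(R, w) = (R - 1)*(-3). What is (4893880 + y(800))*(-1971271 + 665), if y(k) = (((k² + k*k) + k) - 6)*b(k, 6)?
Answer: 6040241088478828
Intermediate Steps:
b(R, w) = 3 - 3*R (b(R, w) = (-1 + R)*(-3) = 3 - 3*R)
y(k) = (3 - 3*k)*(-6 + k + 2*k²) (y(k) = (((k² + k*k) + k) - 6)*(3 - 3*k) = (((k² + k²) + k) - 6)*(3 - 3*k) = ((2*k² + k) - 6)*(3 - 3*k) = ((k + 2*k²) - 6)*(3 - 3*k) = (-6 + k + 2*k²)*(3 - 3*k) = (3 - 3*k)*(-6 + k + 2*k²))
(4893880 + y(800))*(-1971271 + 665) = (4893880 - 3*(-1 + 800)*(-6 + 800 + 2*800²))*(-1971271 + 665) = (4893880 - 3*799*(-6 + 800 + 2*640000))*(-1970606) = (4893880 - 3*799*(-6 + 800 + 1280000))*(-1970606) = (4893880 - 3*799*1280794)*(-1970606) = (4893880 - 3070063218)*(-1970606) = -3065169338*(-1970606) = 6040241088478828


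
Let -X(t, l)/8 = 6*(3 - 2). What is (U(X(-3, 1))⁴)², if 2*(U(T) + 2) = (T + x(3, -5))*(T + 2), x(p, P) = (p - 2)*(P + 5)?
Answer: 2174967421582659321446656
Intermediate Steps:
x(p, P) = (-2 + p)*(5 + P)
X(t, l) = -48 (X(t, l) = -48*(3 - 2) = -48)
U(T) = -2 + T*(2 + T)/2 (U(T) = -2 + ((T + (-10 - 2*(-5) + 5*3 - 5*3))*(T + 2))/2 = -2 + ((T + (-10 + 10 + 15 - 15))*(2 + T))/2 = -2 + ((T + 0)*(2 + T))/2 = -2 + (T*(2 + T))/2 = -2 + T*(2 + T)/2)
(U(X(-3, 1))⁴)² = ((-2 - 48 + (½)*(-48)²)⁴)² = ((-2 - 48 + (½)*2304)⁴)² = ((-2 - 48 + 1152)⁴)² = (1102⁴)² = 1474777075216² = 2174967421582659321446656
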